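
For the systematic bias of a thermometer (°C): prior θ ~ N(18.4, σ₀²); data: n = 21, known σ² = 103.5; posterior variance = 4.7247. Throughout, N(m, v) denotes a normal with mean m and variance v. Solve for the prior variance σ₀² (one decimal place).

σ₀² = 114.2

Posterior precision equals prior precision plus data precision: 1/σ_n² = 1/σ₀² + n/σ².
So 1/σ₀² = 1/4.7247 − 21/103.5 = 0.211654 − 0.202899 = 0.008755.
Hence σ₀² = 1/0.008755 ≈ 114.2.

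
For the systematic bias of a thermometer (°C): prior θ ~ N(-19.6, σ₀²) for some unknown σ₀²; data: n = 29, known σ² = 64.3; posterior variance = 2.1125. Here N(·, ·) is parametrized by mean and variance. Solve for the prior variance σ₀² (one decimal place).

σ₀² = 44.7

Posterior precision equals prior precision plus data precision: 1/σ_n² = 1/σ₀² + n/σ².
So 1/σ₀² = 1/2.1125 − 29/64.3 = 0.473373 − 0.451011 = 0.022362.
Hence σ₀² = 1/0.022362 ≈ 44.7.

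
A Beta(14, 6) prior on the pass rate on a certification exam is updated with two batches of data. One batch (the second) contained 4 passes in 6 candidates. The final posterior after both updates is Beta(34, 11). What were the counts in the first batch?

16 passes and 3 failures

Sequential conjugate updates are equivalent to a single update on the pooled data, so total successes = posterior α − prior α and total failures = posterior β − prior β.
Total across both batches: 34−14=20 passes, 11−6=5 failures.
Subtract the second batch: 20−4=16 passes and 5−2=3 failures.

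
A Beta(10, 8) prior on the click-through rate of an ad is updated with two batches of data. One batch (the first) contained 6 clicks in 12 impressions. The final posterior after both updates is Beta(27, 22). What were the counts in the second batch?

11 clicks and 8 non-clicks

Because Beta–binomial updating is additive in the counts, the combined data contributed (α_post−α_prior, β_post−β_prior) successes and failures.
Total across both batches: 27−10=17 clicks, 22−8=14 non-clicks.
Subtract the first batch: 17−6=11 clicks and 14−6=8 non-clicks.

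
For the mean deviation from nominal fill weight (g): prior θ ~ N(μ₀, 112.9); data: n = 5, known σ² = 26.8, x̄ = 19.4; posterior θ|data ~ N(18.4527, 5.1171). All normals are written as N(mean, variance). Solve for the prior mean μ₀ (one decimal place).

μ₀ = -1.5

The posterior mean is a precision-weighted average: μ_n = (τ₀μ₀ + τ_data·x̄)/(τ₀+τ_data), with τ₀=1/σ₀² and τ_data=n/σ².
Here τ₀ = 1/112.9 = 0.008857 and τ_data = 5/26.8 = 0.186567, so τ_n = 0.195424.
Rearranging for μ₀: μ₀ = (μ_n·τ_n − τ_data·x̄)/τ₀ = (18.4527·0.195424 − 0.186567·19.4) / 0.008857 = -0.013299/0.008857 ≈ -1.5.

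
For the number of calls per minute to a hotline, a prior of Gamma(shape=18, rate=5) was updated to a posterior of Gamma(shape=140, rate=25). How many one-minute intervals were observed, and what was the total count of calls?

n = 20 one-minute intervals with total 122 calls

A Gamma(α, β) prior (rate parametrization) on a Poisson rate with n observations summing to S gives posterior Gamma(α+S, β+n).
Matching: Σxᵢ = 140 − 18 = 122 and n = 25 − 5 = 20.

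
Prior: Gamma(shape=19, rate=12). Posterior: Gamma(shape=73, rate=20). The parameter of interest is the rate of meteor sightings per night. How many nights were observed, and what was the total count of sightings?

n = 8 nights with total 54 sightings

A Gamma(α, β) prior (rate parametrization) on a Poisson rate with n observations summing to S gives posterior Gamma(α+S, β+n).
Matching: Σxᵢ = 73 − 19 = 54 and n = 20 − 12 = 8.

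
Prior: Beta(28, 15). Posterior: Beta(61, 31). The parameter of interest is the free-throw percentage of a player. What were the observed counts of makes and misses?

33 makes and 16 misses

Beta is conjugate to the binomial likelihood: posterior = Beta(a+s, b+f).
Match parameters: s=61−28=33, f=31−15=16.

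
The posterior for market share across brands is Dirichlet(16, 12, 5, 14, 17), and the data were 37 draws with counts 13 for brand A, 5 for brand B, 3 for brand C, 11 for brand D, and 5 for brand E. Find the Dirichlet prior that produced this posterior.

Dirichlet(3, 7, 2, 3, 12)

For a Dirichlet(α) prior with multinomial counts c, the posterior is Dirichlet(α + c) componentwise.
Subtract each count from the matching posterior parameter: 16−13=3, 12−5=7, 5−3=2, 14−11=3, 17−5=12.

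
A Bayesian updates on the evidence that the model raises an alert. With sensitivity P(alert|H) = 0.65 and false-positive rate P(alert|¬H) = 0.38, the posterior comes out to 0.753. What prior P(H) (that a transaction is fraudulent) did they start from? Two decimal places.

P(H) = 0.64

In odds form, posterior odds = prior odds × likelihood ratio, so prior odds = posterior odds ÷ LR.
Posterior odds = 0.753/(1−0.753) = 3.0486. LR = 0.65/0.38 = 1.7105.
Prior odds = 3.0486/1.7105 = 1.7823, so P(H) = 1.7823/(1+1.7823) ≈ 0.64.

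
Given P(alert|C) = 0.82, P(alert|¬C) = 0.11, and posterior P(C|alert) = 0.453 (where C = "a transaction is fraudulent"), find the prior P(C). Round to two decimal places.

Bayes' rule in odds form gives O(C|E) = O(C)·[P(E|C)/P(E|¬C)], hence O(C) = O(C|E)/LR.
Posterior odds = 0.453/(1−0.453) = 0.8282. LR = 0.82/0.11 = 7.4545.
Prior odds = 0.8282/7.4545 = 0.1111, so P(C) = 0.1111/(1+0.1111) ≈ 0.10.

P(C) = 0.10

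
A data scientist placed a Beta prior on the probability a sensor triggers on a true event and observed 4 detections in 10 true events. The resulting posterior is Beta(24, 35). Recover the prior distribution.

Beta(20, 29)

Beta is conjugate to the binomial likelihood: posterior = Beta(α+s, β+f).
So α = 24 − 4 = 20 and β = 35 − 6 = 29.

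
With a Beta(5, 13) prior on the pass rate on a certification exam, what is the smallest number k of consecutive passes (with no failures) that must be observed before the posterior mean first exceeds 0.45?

After k passes and 0 failures the posterior is Beta(5+k, 13), with mean (5+k)/(5+13+k).
Set (5+k)/(18+k) > 0.45 and solve: k > (0.45·18 − 5)/(1 − 0.45) = 5.636.
The smallest integer exceeding 5.636 is 6, and checking k=6: (11)/(24) = 0.4583 > 0.45.

k = 6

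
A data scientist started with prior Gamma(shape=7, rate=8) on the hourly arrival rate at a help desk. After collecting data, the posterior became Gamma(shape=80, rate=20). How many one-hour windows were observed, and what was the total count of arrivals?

Gamma–Poisson conjugacy: posterior shape = α + Σxᵢ, posterior rate = β + n.
Matching: Σxᵢ = 80 − 7 = 73 and n = 20 − 8 = 12.

n = 12 one-hour windows with total 73 arrivals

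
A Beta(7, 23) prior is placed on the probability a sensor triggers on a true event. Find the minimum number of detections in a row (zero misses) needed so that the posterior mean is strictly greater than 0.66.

k = 38

After k detections and 0 misses the posterior is Beta(7+k, 23), with mean (7+k)/(7+23+k).
Set (7+k)/(30+k) > 0.66 and solve: k > (0.66·30 − 7)/(1 − 0.66) = 37.647.
The smallest integer exceeding 37.647 is 38, and checking k=38: (45)/(68) = 0.6618 > 0.66.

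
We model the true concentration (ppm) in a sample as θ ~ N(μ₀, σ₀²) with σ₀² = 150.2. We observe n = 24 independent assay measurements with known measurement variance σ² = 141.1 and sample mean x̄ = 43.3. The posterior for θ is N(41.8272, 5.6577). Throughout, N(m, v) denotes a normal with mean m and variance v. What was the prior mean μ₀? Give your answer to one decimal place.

μ₀ = 4.2

With known observation variance, the Normal–Normal posterior has precision τ_n = τ₀ + n/σ² and mean μ_n = (τ₀μ₀ + (n/σ²)x̄)/τ_n.
Here τ₀ = 1/150.2 = 0.006658 and τ_data = 24/141.1 = 0.170092, so τ_n = 0.176750.
Rearranging for μ₀: μ₀ = (μ_n·τ_n − τ_data·x̄)/τ₀ = (41.8272·0.176750 − 0.170092·43.3) / 0.006658 = 0.027974/0.006658 ≈ 4.2.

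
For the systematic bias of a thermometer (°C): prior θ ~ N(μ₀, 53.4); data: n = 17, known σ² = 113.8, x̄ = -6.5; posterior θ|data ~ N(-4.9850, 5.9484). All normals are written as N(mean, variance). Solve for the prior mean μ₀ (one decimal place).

μ₀ = 7.1

With known observation variance, the Normal–Normal posterior has precision τ_n = τ₀ + n/σ² and mean μ_n = (τ₀μ₀ + (n/σ²)x̄)/τ_n.
Here τ₀ = 1/53.4 = 0.018727 and τ_data = 17/113.8 = 0.149385, so τ_n = 0.168112.
Rearranging for μ₀: μ₀ = (μ_n·τ_n − τ_data·x̄)/τ₀ = (-4.9850·0.168112 − 0.149385·-6.5) / 0.018727 = 0.132964/0.018727 ≈ 7.1.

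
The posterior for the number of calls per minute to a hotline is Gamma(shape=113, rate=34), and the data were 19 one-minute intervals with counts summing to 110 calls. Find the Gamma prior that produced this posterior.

Gamma–Poisson conjugacy: posterior shape = α + Σxᵢ, posterior rate = β + n.
So α = 113 − 110 = 3 and β = 34 − 19 = 15.

Gamma(shape=3, rate=15)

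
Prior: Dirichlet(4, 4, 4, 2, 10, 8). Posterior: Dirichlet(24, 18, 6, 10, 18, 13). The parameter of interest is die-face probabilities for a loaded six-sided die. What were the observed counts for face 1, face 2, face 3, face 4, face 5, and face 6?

counts (20, 14, 2, 8, 8, 5)

For a Dirichlet(α) prior with multinomial counts c, the posterior is Dirichlet(α + c) componentwise.
Counts are posterior − prior componentwise: 24−4=20, 18−4=14, 6−4=2, 10−2=8, 18−10=8, 13−8=5.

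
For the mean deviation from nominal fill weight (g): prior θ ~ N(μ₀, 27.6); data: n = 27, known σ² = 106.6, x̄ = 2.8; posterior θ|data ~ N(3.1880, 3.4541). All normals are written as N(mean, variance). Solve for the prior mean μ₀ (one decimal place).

μ₀ = 5.9

With known observation variance, the Normal–Normal posterior has precision τ_n = τ₀ + n/σ² and mean μ_n = (τ₀μ₀ + (n/σ²)x̄)/τ_n.
Here τ₀ = 1/27.6 = 0.036232 and τ_data = 27/106.6 = 0.253283, so τ_n = 0.289515.
Rearranging for μ₀: μ₀ = (μ_n·τ_n − τ_data·x̄)/τ₀ = (3.1880·0.289515 − 0.253283·2.8) / 0.036232 = 0.213781/0.036232 ≈ 5.9.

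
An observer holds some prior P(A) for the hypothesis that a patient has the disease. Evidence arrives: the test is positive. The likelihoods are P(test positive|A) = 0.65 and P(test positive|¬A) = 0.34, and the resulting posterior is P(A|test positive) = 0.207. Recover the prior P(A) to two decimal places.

In odds form, posterior odds = prior odds × likelihood ratio, so prior odds = posterior odds ÷ LR.
Posterior odds = 0.207/(1−0.207) = 0.2610. LR = 0.65/0.34 = 1.9118.
Prior odds = 0.2610/1.9118 = 0.1365, so P(A) = 0.1365/(1+0.1365) ≈ 0.12.

P(A) = 0.12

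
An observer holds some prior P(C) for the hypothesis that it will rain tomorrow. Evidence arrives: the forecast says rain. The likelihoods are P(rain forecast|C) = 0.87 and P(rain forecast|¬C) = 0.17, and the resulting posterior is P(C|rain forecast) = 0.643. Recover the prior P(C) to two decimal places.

P(C) = 0.26

Bayes' rule in odds form gives O(C|E) = O(C)·[P(E|C)/P(E|¬C)], hence O(C) = O(C|E)/LR.
Posterior odds = 0.643/(1−0.643) = 1.8011. LR = 0.87/0.17 = 5.1176.
Prior odds = 1.8011/5.1176 = 0.3519, so P(C) = 0.3519/(1+0.3519) ≈ 0.26.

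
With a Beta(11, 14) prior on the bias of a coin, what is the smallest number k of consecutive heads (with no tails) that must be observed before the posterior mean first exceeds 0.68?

k = 19

After k heads and 0 tails the posterior is Beta(11+k, 14), with mean (11+k)/(11+14+k).
Set (11+k)/(25+k) > 0.68 and solve: k > (0.68·25 − 11)/(1 − 0.68) = 18.750.
The smallest integer exceeding 18.750 is 19.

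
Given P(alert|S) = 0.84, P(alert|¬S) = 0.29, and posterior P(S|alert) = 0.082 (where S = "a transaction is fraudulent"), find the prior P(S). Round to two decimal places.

Bayes' rule in odds form gives O(S|E) = O(S)·[P(E|S)/P(E|¬S)], hence O(S) = O(S|E)/LR.
Posterior odds = 0.082/(1−0.082) = 0.0893. LR = 0.84/0.29 = 2.8966.
Prior odds = 0.0893/2.8966 = 0.0308, so P(S) = 0.0308/(1+0.0308) ≈ 0.03.

P(S) = 0.03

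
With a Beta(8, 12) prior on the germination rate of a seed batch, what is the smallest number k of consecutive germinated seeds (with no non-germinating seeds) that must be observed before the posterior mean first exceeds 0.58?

k = 9

After k germinated seeds and 0 non-germinating seeds the posterior is Beta(8+k, 12), with mean (8+k)/(8+12+k).
Set (8+k)/(20+k) > 0.58 and solve: k > (0.58·20 − 8)/(1 − 0.58) = 8.571.
The smallest integer exceeding 8.571 is 9, and checking k=9: (17)/(29) = 0.5862 > 0.58.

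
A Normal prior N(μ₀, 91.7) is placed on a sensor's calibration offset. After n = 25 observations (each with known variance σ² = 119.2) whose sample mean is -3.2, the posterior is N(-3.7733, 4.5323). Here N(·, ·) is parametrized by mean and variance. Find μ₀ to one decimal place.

The posterior mean is a precision-weighted average: μ_n = (τ₀μ₀ + τ_data·x̄)/(τ₀+τ_data), with τ₀=1/σ₀² and τ_data=n/σ².
Here τ₀ = 1/91.7 = 0.010905 and τ_data = 25/119.2 = 0.209732, so τ_n = 0.220637.
Rearranging for μ₀: μ₀ = (μ_n·τ_n − τ_data·x̄)/τ₀ = (-3.7733·0.220637 − 0.209732·-3.2) / 0.010905 = -0.161387/0.010905 ≈ -14.8.

μ₀ = -14.8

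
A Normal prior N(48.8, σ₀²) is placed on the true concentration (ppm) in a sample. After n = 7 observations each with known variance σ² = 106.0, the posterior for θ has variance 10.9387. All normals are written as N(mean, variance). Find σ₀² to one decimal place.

σ₀² = 39.4

Posterior precision equals prior precision plus data precision: 1/σ_n² = 1/σ₀² + n/σ².
So 1/σ₀² = 1/10.9387 − 7/106.0 = 0.091419 − 0.066038 = 0.025381.
Hence σ₀² = 1/0.025381 ≈ 39.4.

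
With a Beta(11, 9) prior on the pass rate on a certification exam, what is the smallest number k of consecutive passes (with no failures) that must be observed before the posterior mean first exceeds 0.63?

k = 5

After k passes and 0 failures the posterior is Beta(11+k, 9), with mean (11+k)/(11+9+k).
Set (11+k)/(20+k) > 0.63 and solve: k > (0.63·20 − 11)/(1 − 0.63) = 4.324.
The smallest integer exceeding 4.324 is 5, and checking k=5: (16)/(25) = 0.6400 > 0.63.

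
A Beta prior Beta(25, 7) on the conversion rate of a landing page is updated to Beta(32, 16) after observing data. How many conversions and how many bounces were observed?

7 conversions and 9 bounces

Under Beta–binomial conjugacy the posterior parameters are (α+s, β+f).
Match parameters: s=32−25=7, f=16−7=9.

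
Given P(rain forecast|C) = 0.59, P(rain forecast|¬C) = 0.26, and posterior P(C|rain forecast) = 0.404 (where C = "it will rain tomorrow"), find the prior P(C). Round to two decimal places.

In odds form, posterior odds = prior odds × likelihood ratio, so prior odds = posterior odds ÷ LR.
Posterior odds = 0.404/(1−0.404) = 0.6779. LR = 0.59/0.26 = 2.2692.
Prior odds = 0.6779/2.2692 = 0.2987, so P(C) = 0.2987/(1+0.2987) ≈ 0.23.

P(C) = 0.23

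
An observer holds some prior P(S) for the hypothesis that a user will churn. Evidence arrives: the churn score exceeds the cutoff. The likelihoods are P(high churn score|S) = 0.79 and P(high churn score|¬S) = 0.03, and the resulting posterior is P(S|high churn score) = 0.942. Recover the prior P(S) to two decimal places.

P(S) = 0.38

Bayes' rule in odds form gives O(S|E) = O(S)·[P(E|S)/P(E|¬S)], hence O(S) = O(S|E)/LR.
Posterior odds = 0.942/(1−0.942) = 16.2414. LR = 0.79/0.03 = 26.3333.
Prior odds = 16.2414/26.3333 = 0.6168, so P(S) = 0.6168/(1+0.6168) ≈ 0.38.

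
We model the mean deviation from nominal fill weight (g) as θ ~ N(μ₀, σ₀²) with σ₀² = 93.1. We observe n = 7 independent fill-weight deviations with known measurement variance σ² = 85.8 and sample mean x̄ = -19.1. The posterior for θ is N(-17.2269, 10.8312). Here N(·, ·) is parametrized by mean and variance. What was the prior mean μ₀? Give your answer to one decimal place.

With known observation variance, the Normal–Normal posterior has precision τ_n = τ₀ + n/σ² and mean μ_n = (τ₀μ₀ + (n/σ²)x̄)/τ_n.
Here τ₀ = 1/93.1 = 0.010741 and τ_data = 7/85.8 = 0.081585, so τ_n = 0.092326.
Rearranging for μ₀: μ₀ = (μ_n·τ_n − τ_data·x̄)/τ₀ = (-17.2269·0.092326 − 0.081585·-19.1) / 0.010741 = -0.032217/0.010741 ≈ -3.0.

μ₀ = -3.0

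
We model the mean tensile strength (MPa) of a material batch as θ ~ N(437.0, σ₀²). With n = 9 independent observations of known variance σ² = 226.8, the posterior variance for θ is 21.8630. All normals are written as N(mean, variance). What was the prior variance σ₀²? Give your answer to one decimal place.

σ₀² = 165.1

For the Normal–Normal model with known σ², precisions add: τ_n = τ₀ + n/σ².
So 1/σ₀² = 1/21.8630 − 9/226.8 = 0.045739 − 0.039683 = 0.006056.
Hence σ₀² = 1/0.006056 ≈ 165.1.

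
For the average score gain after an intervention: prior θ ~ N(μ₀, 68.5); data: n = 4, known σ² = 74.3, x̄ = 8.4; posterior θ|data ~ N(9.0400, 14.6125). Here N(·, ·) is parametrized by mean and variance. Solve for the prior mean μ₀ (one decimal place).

μ₀ = 11.4

The posterior mean is a precision-weighted average: μ_n = (τ₀μ₀ + τ_data·x̄)/(τ₀+τ_data), with τ₀=1/σ₀² and τ_data=n/σ².
Here τ₀ = 1/68.5 = 0.014599 and τ_data = 4/74.3 = 0.053836, so τ_n = 0.068435.
Rearranging for μ₀: μ₀ = (μ_n·τ_n − τ_data·x̄)/τ₀ = (9.0400·0.068435 − 0.053836·8.4) / 0.014599 = 0.166430/0.014599 ≈ 11.4.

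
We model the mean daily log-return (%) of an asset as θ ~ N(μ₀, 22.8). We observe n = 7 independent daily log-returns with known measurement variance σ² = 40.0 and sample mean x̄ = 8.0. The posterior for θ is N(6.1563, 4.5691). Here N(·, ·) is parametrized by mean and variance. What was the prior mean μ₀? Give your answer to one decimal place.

μ₀ = -1.2

The posterior mean is a precision-weighted average: μ_n = (τ₀μ₀ + τ_data·x̄)/(τ₀+τ_data), with τ₀=1/σ₀² and τ_data=n/σ².
Here τ₀ = 1/22.8 = 0.043860 and τ_data = 7/40.0 = 0.175000, so τ_n = 0.218860.
Rearranging for μ₀: μ₀ = (μ_n·τ_n − τ_data·x̄)/τ₀ = (6.1563·0.218860 − 0.175000·8.0) / 0.043860 = -0.052632/0.043860 ≈ -1.2.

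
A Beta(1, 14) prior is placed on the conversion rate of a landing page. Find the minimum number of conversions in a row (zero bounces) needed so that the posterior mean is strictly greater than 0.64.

k = 24

After k conversions and 0 bounces the posterior is Beta(1+k, 14), with mean (1+k)/(1+14+k).
Set (1+k)/(15+k) > 0.64 and solve: k > (0.64·15 − 1)/(1 − 0.64) = 23.889.
The smallest integer exceeding 23.889 is 24.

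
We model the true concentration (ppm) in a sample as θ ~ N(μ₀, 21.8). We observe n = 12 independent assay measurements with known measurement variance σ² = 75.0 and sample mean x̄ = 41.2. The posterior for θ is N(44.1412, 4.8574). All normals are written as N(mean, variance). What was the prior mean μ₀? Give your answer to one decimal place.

The posterior mean is a precision-weighted average: μ_n = (τ₀μ₀ + τ_data·x̄)/(τ₀+τ_data), with τ₀=1/σ₀² and τ_data=n/σ².
Here τ₀ = 1/21.8 = 0.045872 and τ_data = 12/75.0 = 0.160000, so τ_n = 0.205872.
Rearranging for μ₀: μ₀ = (μ_n·τ_n − τ_data·x̄)/τ₀ = (44.1412·0.205872 − 0.160000·41.2) / 0.045872 = 2.495437/0.045872 ≈ 54.4.

μ₀ = 54.4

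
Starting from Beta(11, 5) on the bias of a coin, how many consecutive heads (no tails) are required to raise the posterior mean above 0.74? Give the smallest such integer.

After k heads and 0 tails the posterior is Beta(11+k, 5), with mean (11+k)/(11+5+k).
Set (11+k)/(16+k) > 0.74 and solve: k > (0.74·16 − 11)/(1 − 0.74) = 3.231.
The smallest integer exceeding 3.231 is 4.

k = 4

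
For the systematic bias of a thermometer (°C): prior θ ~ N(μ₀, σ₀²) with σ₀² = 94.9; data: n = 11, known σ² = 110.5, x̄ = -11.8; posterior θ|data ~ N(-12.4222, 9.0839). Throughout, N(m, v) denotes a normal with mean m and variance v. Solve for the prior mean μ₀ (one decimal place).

μ₀ = -18.3

With known observation variance, the Normal–Normal posterior has precision τ_n = τ₀ + n/σ² and mean μ_n = (τ₀μ₀ + (n/σ²)x̄)/τ_n.
Here τ₀ = 1/94.9 = 0.010537 and τ_data = 11/110.5 = 0.099548, so τ_n = 0.110085.
Rearranging for μ₀: μ₀ = (μ_n·τ_n − τ_data·x̄)/τ₀ = (-12.4222·0.110085 − 0.099548·-11.8) / 0.010537 = -0.192831/0.010537 ≈ -18.3.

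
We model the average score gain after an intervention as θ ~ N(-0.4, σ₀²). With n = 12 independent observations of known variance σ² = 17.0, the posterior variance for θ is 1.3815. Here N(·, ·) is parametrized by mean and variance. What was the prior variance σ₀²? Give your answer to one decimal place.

σ₀² = 55.7

Posterior precision equals prior precision plus data precision: 1/σ_n² = 1/σ₀² + n/σ².
So 1/σ₀² = 1/1.3815 − 12/17.0 = 0.723851 − 0.705882 = 0.017969.
Hence σ₀² = 1/0.017969 ≈ 55.7.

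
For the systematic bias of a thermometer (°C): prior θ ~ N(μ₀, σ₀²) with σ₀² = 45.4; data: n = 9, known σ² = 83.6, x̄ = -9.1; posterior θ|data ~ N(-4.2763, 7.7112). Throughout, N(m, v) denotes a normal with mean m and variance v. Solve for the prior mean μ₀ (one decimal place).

μ₀ = 19.3

With known observation variance, the Normal–Normal posterior has precision τ_n = τ₀ + n/σ² and mean μ_n = (τ₀μ₀ + (n/σ²)x̄)/τ_n.
Here τ₀ = 1/45.4 = 0.022026 and τ_data = 9/83.6 = 0.107656, so τ_n = 0.129682.
Rearranging for μ₀: μ₀ = (μ_n·τ_n − τ_data·x̄)/τ₀ = (-4.2763·0.129682 − 0.107656·-9.1) / 0.022026 = 0.425110/0.022026 ≈ 19.3.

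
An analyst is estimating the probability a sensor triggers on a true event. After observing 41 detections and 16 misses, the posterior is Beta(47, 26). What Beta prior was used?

Beta is conjugate to the binomial likelihood: posterior = Beta(a+s, b+f).
Subtract the data counts: 47−41=6, 26−16=10.

Beta(6, 10)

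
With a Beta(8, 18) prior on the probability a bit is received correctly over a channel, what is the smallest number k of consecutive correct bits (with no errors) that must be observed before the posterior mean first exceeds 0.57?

After k correct bits and 0 errors the posterior is Beta(8+k, 18), with mean (8+k)/(8+18+k).
Set (8+k)/(26+k) > 0.57 and solve: k > (0.57·26 − 8)/(1 − 0.57) = 15.860.
The smallest integer exceeding 15.860 is 16, and checking k=16: (24)/(42) = 0.5714 > 0.57.

k = 16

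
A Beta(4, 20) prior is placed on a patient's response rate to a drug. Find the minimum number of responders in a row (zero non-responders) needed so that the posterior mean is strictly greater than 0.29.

k = 5

After k responders and 0 non-responders the posterior is Beta(4+k, 20), with mean (4+k)/(4+20+k).
Set (4+k)/(24+k) > 0.29 and solve: k > (0.29·24 − 4)/(1 − 0.29) = 4.169.
The smallest integer exceeding 4.169 is 5, and checking k=5: (9)/(29) = 0.3103 > 0.29.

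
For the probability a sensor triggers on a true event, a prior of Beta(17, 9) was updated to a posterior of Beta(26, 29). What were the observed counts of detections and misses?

A Beta(a, b) prior with s successes and f failures in binomial data gives a Beta(a+s, b+f) posterior.
Match parameters: s=26−17=9, f=29−9=20.

9 detections and 20 misses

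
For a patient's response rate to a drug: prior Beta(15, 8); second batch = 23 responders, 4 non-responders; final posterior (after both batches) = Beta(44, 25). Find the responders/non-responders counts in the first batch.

Because Beta–binomial updating is additive in the counts, the combined data contributed (α_post−α_prior, β_post−β_prior) successes and failures.
Total across both batches: 44−15=29 responders, 25−8=17 non-responders.
Subtract the second batch: 29−23=6 responders and 17−4=13 non-responders.

6 responders and 13 non-responders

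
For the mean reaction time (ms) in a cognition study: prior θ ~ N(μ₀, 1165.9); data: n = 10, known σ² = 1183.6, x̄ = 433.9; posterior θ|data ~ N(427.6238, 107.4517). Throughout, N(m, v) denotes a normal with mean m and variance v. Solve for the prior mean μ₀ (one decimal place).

μ₀ = 365.8

With known observation variance, the Normal–Normal posterior has precision τ_n = τ₀ + n/σ² and mean μ_n = (τ₀μ₀ + (n/σ²)x̄)/τ_n.
Here τ₀ = 1/1165.9 = 0.000858 and τ_data = 10/1183.6 = 0.008449, so τ_n = 0.009307.
Rearranging for μ₀: μ₀ = (μ_n·τ_n − τ_data·x̄)/τ₀ = (427.6238·0.009307 − 0.008449·433.9) / 0.000858 = 0.313874/0.000858 ≈ 365.8.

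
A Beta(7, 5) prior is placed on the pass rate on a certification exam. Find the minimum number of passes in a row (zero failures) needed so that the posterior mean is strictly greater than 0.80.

k = 14

After k passes and 0 failures the posterior is Beta(7+k, 5), with mean (7+k)/(7+5+k).
Set (7+k)/(12+k) > 0.80 and solve: k > (0.80·12 − 7)/(1 − 0.80) = 13.000.
The smallest integer exceeding 13.000 is 14, and checking k=14: (21)/(26) = 0.8077 > 0.80.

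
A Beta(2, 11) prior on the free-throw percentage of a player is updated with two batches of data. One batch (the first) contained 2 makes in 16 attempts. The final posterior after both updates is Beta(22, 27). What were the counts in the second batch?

18 makes and 2 misses

Because Beta–binomial updating is additive in the counts, the combined data contributed (α_post−α_prior, β_post−β_prior) successes and failures.
Total across both batches: 22−2=20 makes, 27−11=16 misses.
Subtract the first batch: 20−2=18 makes and 16−14=2 misses.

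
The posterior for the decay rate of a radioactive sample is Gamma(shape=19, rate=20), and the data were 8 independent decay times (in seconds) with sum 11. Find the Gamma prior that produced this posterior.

Gamma(shape=11, rate=9)

For an exponential likelihood with a Gamma(α, β) prior on the rate, n observations with total T give posterior Gamma(α+n, β+T).
So α = 19 − 8 = 11 and β = 20 − 11 = 9.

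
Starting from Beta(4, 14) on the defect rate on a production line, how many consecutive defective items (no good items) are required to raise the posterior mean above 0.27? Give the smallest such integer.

k = 2

After k defective items and 0 good items the posterior is Beta(4+k, 14), with mean (4+k)/(4+14+k).
Set (4+k)/(18+k) > 0.27 and solve: k > (0.27·18 − 4)/(1 − 0.27) = 1.178.
The smallest integer exceeding 1.178 is 2, and checking k=2: (6)/(20) = 0.3000 > 0.27.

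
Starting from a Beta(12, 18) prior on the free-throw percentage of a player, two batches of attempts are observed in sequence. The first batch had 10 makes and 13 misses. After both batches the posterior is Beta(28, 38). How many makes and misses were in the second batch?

Sequential conjugate updates are equivalent to a single update on the pooled data, so total successes = posterior α − prior α and total failures = posterior β − prior β.
Total across both batches: 28−12=16 makes, 38−18=20 misses.
Subtract the first batch: 16−10=6 makes and 20−13=7 misses.

6 makes and 7 misses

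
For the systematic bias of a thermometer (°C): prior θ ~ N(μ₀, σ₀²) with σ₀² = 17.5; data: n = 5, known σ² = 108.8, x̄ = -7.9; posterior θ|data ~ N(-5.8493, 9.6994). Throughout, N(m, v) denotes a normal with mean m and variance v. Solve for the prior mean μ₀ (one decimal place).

The posterior mean is a precision-weighted average: μ_n = (τ₀μ₀ + τ_data·x̄)/(τ₀+τ_data), with τ₀=1/σ₀² and τ_data=n/σ².
Here τ₀ = 1/17.5 = 0.057143 and τ_data = 5/108.8 = 0.045956, so τ_n = 0.103099.
Rearranging for μ₀: μ₀ = (μ_n·τ_n − τ_data·x̄)/τ₀ = (-5.8493·0.103099 − 0.045956·-7.9) / 0.057143 = -0.240005/0.057143 ≈ -4.2.

μ₀ = -4.2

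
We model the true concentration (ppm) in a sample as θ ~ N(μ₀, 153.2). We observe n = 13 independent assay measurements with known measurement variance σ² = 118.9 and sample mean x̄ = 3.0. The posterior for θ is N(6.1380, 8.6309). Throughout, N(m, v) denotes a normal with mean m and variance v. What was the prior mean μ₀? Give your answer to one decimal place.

μ₀ = 58.7

With known observation variance, the Normal–Normal posterior has precision τ_n = τ₀ + n/σ² and mean μ_n = (τ₀μ₀ + (n/σ²)x̄)/τ_n.
Here τ₀ = 1/153.2 = 0.006527 and τ_data = 13/118.9 = 0.109336, so τ_n = 0.115863.
Rearranging for μ₀: μ₀ = (μ_n·τ_n − τ_data·x̄)/τ₀ = (6.1380·0.115863 − 0.109336·3.0) / 0.006527 = 0.383159/0.006527 ≈ 58.7.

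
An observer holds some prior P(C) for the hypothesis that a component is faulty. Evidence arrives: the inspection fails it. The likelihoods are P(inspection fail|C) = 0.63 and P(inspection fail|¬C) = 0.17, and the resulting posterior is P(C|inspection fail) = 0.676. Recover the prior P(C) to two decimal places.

In odds form, posterior odds = prior odds × likelihood ratio, so prior odds = posterior odds ÷ LR.
Posterior odds = 0.676/(1−0.676) = 2.0864. LR = 0.63/0.17 = 3.7059.
Prior odds = 2.0864/3.7059 = 0.5630, so P(C) = 0.5630/(1+0.5630) ≈ 0.36.

P(C) = 0.36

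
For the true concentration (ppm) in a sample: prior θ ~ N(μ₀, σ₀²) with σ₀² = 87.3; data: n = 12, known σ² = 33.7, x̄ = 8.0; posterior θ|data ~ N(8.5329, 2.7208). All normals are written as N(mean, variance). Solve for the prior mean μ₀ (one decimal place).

μ₀ = 25.1

The posterior mean is a precision-weighted average: μ_n = (τ₀μ₀ + τ_data·x̄)/(τ₀+τ_data), with τ₀=1/σ₀² and τ_data=n/σ².
Here τ₀ = 1/87.3 = 0.011455 and τ_data = 12/33.7 = 0.356083, so τ_n = 0.367538.
Rearranging for μ₀: μ₀ = (μ_n·τ_n − τ_data·x̄)/τ₀ = (8.5329·0.367538 − 0.356083·8.0) / 0.011455 = 0.287501/0.011455 ≈ 25.1.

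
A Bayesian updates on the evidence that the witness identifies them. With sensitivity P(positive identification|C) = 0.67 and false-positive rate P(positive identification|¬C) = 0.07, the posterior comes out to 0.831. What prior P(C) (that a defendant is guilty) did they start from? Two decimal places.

P(C) = 0.34

Bayes' rule in odds form gives O(C|E) = O(C)·[P(E|C)/P(E|¬C)], hence O(C) = O(C|E)/LR.
Posterior odds = 0.831/(1−0.831) = 4.9172. LR = 0.67/0.07 = 9.5714.
Prior odds = 4.9172/9.5714 = 0.5137, so P(C) = 0.5137/(1+0.5137) ≈ 0.34.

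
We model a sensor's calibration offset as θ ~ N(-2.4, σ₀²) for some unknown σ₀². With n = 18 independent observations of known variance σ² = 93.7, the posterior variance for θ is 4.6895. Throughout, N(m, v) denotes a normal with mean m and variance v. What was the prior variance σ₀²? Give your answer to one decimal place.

For the Normal–Normal model with known σ², precisions add: τ_n = τ₀ + n/σ².
So 1/σ₀² = 1/4.6895 − 18/93.7 = 0.213242 − 0.192102 = 0.021140.
Hence σ₀² = 1/0.021140 ≈ 47.3.

σ₀² = 47.3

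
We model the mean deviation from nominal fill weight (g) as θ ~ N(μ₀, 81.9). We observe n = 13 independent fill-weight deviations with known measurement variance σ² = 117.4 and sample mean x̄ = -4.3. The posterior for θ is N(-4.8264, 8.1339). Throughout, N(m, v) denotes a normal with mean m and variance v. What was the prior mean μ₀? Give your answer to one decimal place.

μ₀ = -9.6

With known observation variance, the Normal–Normal posterior has precision τ_n = τ₀ + n/σ² and mean μ_n = (τ₀μ₀ + (n/σ²)x̄)/τ_n.
Here τ₀ = 1/81.9 = 0.012210 and τ_data = 13/117.4 = 0.110733, so τ_n = 0.122943.
Rearranging for μ₀: μ₀ = (μ_n·τ_n − τ_data·x̄)/τ₀ = (-4.8264·0.122943 − 0.110733·-4.3) / 0.012210 = -0.117220/0.012210 ≈ -9.6.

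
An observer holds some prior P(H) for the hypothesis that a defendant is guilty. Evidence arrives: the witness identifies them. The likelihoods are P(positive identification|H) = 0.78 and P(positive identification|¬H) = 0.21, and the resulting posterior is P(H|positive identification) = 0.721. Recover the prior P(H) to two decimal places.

In odds form, posterior odds = prior odds × likelihood ratio, so prior odds = posterior odds ÷ LR.
Posterior odds = 0.721/(1−0.721) = 2.5842. LR = 0.78/0.21 = 3.7143.
Prior odds = 2.5842/3.7143 = 0.6957, so P(H) = 0.6957/(1+0.6957) ≈ 0.41.

P(H) = 0.41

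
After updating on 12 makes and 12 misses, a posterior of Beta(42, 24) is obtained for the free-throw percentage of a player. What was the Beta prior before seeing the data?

A Beta(a, b) prior with s successes and f failures in binomial data gives a Beta(a+s, b+f) posterior.
Subtract the data counts: 42−12=30, 24−12=12.

Beta(30, 12)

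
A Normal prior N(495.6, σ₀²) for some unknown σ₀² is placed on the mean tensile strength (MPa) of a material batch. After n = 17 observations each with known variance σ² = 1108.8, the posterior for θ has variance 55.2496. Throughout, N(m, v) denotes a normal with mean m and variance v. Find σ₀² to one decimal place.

σ₀² = 361.3

Posterior precision equals prior precision plus data precision: 1/σ_n² = 1/σ₀² + n/σ².
So 1/σ₀² = 1/55.2496 − 17/1108.8 = 0.018100 − 0.015332 = 0.002768.
Hence σ₀² = 1/0.002768 ≈ 361.3.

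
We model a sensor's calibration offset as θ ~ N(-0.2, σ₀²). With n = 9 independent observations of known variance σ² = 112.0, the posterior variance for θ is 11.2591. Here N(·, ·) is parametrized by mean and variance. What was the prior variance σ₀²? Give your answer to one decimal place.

Posterior precision equals prior precision plus data precision: 1/σ_n² = 1/σ₀² + n/σ².
So 1/σ₀² = 1/11.2591 − 9/112.0 = 0.088817 − 0.080357 = 0.008460.
Hence σ₀² = 1/0.008460 ≈ 118.2.

σ₀² = 118.2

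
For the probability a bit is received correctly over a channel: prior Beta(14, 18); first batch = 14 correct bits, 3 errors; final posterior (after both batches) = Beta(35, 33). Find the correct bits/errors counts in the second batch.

Because Beta–binomial updating is additive in the counts, the combined data contributed (α_post−α_prior, β_post−β_prior) successes and failures.
Total across both batches: 35−14=21 correct bits, 33−18=15 errors.
Subtract the first batch: 21−14=7 correct bits and 15−3=12 errors.

7 correct bits and 12 errors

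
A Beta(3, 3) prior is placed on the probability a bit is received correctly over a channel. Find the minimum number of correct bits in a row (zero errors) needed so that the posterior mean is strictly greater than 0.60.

After k correct bits and 0 errors the posterior is Beta(3+k, 3), with mean (3+k)/(3+3+k).
Set (3+k)/(6+k) > 0.60 and solve: k > (0.60·6 − 3)/(1 − 0.60) = 1.500.
The smallest integer exceeding 1.500 is 2, and checking k=2: (5)/(8) = 0.6250 > 0.60.

k = 2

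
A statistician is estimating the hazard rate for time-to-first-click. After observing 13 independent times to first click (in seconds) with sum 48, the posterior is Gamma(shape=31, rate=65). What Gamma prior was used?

Gamma–exponential conjugacy: posterior shape = α + n, posterior rate = β + Σtᵢ.
So α = 31 − 13 = 18 and β = 65 − 48 = 17.

Gamma(shape=18, rate=17)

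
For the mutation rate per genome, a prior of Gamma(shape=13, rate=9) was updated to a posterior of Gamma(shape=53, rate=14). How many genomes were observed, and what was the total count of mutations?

Gamma–Poisson conjugacy: posterior shape = α + Σxᵢ, posterior rate = β + n.
Matching: Σxᵢ = 53 − 13 = 40 and n = 14 − 9 = 5.

n = 5 genomes with total 40 mutations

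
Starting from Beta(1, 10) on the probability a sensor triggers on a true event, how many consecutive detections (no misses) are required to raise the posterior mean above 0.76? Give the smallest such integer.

k = 31

After k detections and 0 misses the posterior is Beta(1+k, 10), with mean (1+k)/(1+10+k).
Set (1+k)/(11+k) > 0.76 and solve: k > (0.76·11 − 1)/(1 − 0.76) = 30.667.
The smallest integer exceeding 30.667 is 31.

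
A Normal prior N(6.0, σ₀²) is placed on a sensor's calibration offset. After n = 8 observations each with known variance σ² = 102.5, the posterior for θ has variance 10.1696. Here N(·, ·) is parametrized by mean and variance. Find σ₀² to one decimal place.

For the Normal–Normal model with known σ², precisions add: τ_n = τ₀ + n/σ².
So 1/σ₀² = 1/10.1696 − 8/102.5 = 0.098332 − 0.078049 = 0.020283.
Hence σ₀² = 1/0.020283 ≈ 49.3.

σ₀² = 49.3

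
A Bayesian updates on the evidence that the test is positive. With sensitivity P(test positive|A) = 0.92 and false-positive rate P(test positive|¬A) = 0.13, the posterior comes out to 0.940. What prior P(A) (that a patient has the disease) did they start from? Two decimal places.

Bayes' rule in odds form gives O(A|E) = O(A)·[P(E|A)/P(E|¬A)], hence O(A) = O(A|E)/LR.
Posterior odds = 0.940/(1−0.940) = 15.6667. LR = 0.92/0.13 = 7.0769.
Prior odds = 15.6667/7.0769 = 2.2138, so P(A) = 2.2138/(1+2.2138) ≈ 0.69.

P(A) = 0.69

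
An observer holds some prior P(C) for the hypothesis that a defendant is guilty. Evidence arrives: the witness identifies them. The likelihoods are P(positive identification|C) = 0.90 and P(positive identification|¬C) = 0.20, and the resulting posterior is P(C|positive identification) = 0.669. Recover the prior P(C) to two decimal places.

Bayes' rule in odds form gives O(C|E) = O(C)·[P(E|C)/P(E|¬C)], hence O(C) = O(C|E)/LR.
Posterior odds = 0.669/(1−0.669) = 2.0211. LR = 0.90/0.20 = 4.5000.
Prior odds = 2.0211/4.5000 = 0.4491, so P(C) = 0.4491/(1+0.4491) ≈ 0.31.

P(C) = 0.31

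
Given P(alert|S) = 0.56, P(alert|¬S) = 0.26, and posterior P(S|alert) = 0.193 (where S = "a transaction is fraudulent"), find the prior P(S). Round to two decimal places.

Bayes' rule in odds form gives O(S|E) = O(S)·[P(E|S)/P(E|¬S)], hence O(S) = O(S|E)/LR.
Posterior odds = 0.193/(1−0.193) = 0.2392. LR = 0.56/0.26 = 2.1538.
Prior odds = 0.2392/2.1538 = 0.1111, so P(S) = 0.1111/(1+0.1111) ≈ 0.10.

P(S) = 0.10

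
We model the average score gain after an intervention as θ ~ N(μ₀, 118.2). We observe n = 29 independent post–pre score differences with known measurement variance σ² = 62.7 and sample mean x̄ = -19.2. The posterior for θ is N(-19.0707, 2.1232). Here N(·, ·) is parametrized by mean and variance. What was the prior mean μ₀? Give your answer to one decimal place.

μ₀ = -12.0

The posterior mean is a precision-weighted average: μ_n = (τ₀μ₀ + τ_data·x̄)/(τ₀+τ_data), with τ₀=1/σ₀² and τ_data=n/σ².
Here τ₀ = 1/118.2 = 0.008460 and τ_data = 29/62.7 = 0.462520, so τ_n = 0.470980.
Rearranging for μ₀: μ₀ = (μ_n·τ_n − τ_data·x̄)/τ₀ = (-19.0707·0.470980 − 0.462520·-19.2) / 0.008460 = -0.101534/0.008460 ≈ -12.0.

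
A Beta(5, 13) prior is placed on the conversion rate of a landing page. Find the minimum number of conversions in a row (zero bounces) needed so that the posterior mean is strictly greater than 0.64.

k = 19

After k conversions and 0 bounces the posterior is Beta(5+k, 13), with mean (5+k)/(5+13+k).
Set (5+k)/(18+k) > 0.64 and solve: k > (0.64·18 − 5)/(1 − 0.64) = 18.111.
The smallest integer exceeding 18.111 is 19.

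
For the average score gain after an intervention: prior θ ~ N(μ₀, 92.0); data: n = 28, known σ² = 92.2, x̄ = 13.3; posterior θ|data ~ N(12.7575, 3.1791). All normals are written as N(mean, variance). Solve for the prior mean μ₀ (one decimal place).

μ₀ = -2.4

With known observation variance, the Normal–Normal posterior has precision τ_n = τ₀ + n/σ² and mean μ_n = (τ₀μ₀ + (n/σ²)x̄)/τ_n.
Here τ₀ = 1/92.0 = 0.010870 and τ_data = 28/92.2 = 0.303688, so τ_n = 0.314558.
Rearranging for μ₀: μ₀ = (μ_n·τ_n − τ_data·x̄)/τ₀ = (12.7575·0.314558 − 0.303688·13.3) / 0.010870 = -0.026077/0.010870 ≈ -2.4.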